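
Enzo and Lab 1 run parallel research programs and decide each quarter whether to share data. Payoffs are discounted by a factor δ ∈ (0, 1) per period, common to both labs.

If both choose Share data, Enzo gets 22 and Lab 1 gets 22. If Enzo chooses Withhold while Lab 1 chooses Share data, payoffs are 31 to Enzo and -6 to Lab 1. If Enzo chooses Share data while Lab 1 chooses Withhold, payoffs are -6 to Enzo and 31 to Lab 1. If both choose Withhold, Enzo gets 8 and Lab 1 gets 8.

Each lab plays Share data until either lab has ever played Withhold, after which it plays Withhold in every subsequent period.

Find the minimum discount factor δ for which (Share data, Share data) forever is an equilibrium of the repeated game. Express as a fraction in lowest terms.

Under grim trigger the critical discount factor is (T−C)/(T−P) with T = 31, C = 22, P = 8.
δ* = (31−22)/(31−8) = 9/23.

9/23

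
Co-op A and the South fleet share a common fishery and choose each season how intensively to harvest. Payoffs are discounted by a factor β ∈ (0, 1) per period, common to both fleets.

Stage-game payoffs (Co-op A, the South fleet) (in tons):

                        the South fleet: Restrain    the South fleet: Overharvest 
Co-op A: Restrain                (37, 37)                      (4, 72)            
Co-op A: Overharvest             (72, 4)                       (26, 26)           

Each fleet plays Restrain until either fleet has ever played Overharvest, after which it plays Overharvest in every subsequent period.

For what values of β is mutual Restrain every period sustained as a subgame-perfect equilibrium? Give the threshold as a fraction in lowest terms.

35/46

One-period gain from deviating is 72 − 37 = 35. The loss is 37 − 26 = 11 in every subsequent period, with present value 11·β/(1−β).
Deviation is unprofitable when 11·β/(1−β) ≥ 35, i.e. β/(1−β) ≥ 35/11.
Equivalently β ≥ 35/(35+11) = 35/46.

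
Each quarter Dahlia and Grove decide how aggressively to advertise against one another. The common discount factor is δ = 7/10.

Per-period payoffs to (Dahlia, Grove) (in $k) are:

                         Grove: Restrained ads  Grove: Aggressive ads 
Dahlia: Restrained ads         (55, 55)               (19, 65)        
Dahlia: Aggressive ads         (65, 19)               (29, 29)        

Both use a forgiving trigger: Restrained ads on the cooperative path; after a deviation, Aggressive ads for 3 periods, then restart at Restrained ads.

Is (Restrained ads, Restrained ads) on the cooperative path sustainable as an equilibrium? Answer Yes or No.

A one-shot deviation gives 65 now, then 29 for 3 periods, then back to 55.
Gain from deviating: (65−55) today; loss: (55−29) in each of the next 3 periods.
No-deviation condition: (55−29)(δ+…+δ^3) ≥ 65−55, i.e. δ+…+δ^3 ≥ 5/13.
At δ = 7/10: δ+…+δ^3 = 1.5330 ≥ 0.3846.
So cooperation is sustainable.

Yes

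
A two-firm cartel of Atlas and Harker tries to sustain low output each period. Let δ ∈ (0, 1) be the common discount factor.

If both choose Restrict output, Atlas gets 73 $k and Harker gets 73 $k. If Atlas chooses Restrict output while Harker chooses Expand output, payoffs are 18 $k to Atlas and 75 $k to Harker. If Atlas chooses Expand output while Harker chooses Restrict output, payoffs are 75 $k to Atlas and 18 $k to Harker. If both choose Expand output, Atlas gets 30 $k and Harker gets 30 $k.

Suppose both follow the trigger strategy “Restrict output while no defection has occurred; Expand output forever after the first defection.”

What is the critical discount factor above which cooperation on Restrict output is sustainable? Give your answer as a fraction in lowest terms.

2/45

Under grim trigger the critical discount factor is (T−C)/(T−P) with T = 75, C = 73, P = 30.
δ* = (75−73)/(75−30) = 2/45.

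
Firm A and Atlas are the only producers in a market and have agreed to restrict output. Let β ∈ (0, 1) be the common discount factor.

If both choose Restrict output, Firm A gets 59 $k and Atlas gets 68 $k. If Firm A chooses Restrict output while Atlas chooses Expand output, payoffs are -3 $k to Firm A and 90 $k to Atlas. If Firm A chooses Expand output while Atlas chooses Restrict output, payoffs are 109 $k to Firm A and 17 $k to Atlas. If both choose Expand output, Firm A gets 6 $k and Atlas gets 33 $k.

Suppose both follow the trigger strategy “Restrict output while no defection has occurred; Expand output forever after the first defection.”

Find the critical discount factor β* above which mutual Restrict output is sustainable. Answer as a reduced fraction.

Firm A: cooperation gives 59 each period; deviation gives 109 once then 6 forever.
  59/(1−β) ≥ 109 + 6β/(1−β) ⇒ β ≥ 50/103.
Atlas: cooperation gives 68 each period; deviation gives 90 once then 33 forever.
  β ≥ 22/57.
Both must hold, so the binding constraint is Firm A's: β ≥ 50/103.

50/103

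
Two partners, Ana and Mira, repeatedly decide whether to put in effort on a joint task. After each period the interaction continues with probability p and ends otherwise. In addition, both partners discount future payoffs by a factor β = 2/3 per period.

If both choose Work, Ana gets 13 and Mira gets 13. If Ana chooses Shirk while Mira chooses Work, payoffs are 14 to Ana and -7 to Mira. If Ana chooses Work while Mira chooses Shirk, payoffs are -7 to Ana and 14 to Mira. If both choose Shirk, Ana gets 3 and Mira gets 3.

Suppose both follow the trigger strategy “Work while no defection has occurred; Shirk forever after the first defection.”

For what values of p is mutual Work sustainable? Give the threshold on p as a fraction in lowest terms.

With continuation probability p and discount β, the effective per-period discount factor is βp.
Grim-trigger IC: βp ≥ (14−13)/(14−3) = 1/11.
So p ≥ (1/11)/(2/3) = 3/22.

3/22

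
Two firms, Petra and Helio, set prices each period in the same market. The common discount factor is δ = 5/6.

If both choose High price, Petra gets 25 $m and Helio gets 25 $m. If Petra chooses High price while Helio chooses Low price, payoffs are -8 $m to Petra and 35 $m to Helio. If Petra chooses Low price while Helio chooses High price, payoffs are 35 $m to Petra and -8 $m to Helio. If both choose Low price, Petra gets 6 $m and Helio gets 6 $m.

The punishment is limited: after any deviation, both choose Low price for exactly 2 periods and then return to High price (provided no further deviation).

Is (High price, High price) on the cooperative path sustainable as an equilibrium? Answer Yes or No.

Yes

Comparing payoff streams over the 3 periods until play realigns: cooperate → 25(1+δ+…+δ^2); deviate → 35 + 6(δ+…+δ^2).
Cooperation is sustained iff (25−6)(δ+…+δ^2) ≥ 35−25.
δ+…+δ^2 = 5/6·(1−(5/6)^2)/(1−5/6) = 1.5278, and (35−25)/(25−6) = 0.5263.
1.5278 ≥ 0.5263, so cooperation is sustainable.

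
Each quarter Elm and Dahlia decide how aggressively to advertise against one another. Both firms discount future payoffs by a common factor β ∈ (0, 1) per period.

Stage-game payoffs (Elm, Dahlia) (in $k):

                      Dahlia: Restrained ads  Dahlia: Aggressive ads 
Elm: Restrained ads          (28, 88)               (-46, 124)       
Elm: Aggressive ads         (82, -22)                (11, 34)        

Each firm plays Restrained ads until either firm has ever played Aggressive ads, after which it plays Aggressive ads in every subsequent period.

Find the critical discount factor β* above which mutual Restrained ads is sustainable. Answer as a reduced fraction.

For Elm: deviation gain 82−28 = 54, per-period punishment loss 28−11 = 17. IC gives β ≥ 54/71.
For Dahlia: gain 36, loss 54 per period, so β ≥ 36/90 = 2/5.
The tighter constraint is Elm's, so cooperation needs β ≥ 54/71.

54/71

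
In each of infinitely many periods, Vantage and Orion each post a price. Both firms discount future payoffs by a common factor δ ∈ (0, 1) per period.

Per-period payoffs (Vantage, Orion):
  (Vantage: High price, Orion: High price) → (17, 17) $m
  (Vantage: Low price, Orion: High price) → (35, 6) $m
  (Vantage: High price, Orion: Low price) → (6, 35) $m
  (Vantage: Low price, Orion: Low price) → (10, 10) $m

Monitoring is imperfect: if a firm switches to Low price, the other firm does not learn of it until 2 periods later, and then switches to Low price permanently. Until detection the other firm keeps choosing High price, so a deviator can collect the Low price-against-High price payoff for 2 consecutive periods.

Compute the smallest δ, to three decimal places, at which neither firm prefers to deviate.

0.849

A deviator earns 35 for 2 periods, then 10 forever; cooperating earns 17 forever. Multiplying the IC by (1−δ):
17 ≥ 35(1−δ^2) + 10δ^2, so 25·δ^2 ≥ 18 and δ^2 ≥ 18/25.
δ ≥ (18/25)^(1/2) ≈ 0.849.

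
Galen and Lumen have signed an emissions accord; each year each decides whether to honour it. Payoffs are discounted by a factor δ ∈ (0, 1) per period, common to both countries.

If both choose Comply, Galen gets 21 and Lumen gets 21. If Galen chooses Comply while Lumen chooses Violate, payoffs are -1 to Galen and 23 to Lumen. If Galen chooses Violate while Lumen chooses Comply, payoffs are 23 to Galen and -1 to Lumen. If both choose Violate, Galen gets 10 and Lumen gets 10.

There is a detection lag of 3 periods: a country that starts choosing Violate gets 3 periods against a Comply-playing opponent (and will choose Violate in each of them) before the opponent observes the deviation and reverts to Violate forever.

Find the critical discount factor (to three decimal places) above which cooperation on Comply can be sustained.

0.536

A deviator earns 23 for 3 periods, then 10 forever; cooperating earns 21 forever. Multiplying the IC by (1−δ):
21 ≥ 23(1−δ^3) + 10δ^3, so 13·δ^3 ≥ 2 and δ^3 ≥ 2/13.
δ ≥ (2/13)^(1/3) ≈ 0.536.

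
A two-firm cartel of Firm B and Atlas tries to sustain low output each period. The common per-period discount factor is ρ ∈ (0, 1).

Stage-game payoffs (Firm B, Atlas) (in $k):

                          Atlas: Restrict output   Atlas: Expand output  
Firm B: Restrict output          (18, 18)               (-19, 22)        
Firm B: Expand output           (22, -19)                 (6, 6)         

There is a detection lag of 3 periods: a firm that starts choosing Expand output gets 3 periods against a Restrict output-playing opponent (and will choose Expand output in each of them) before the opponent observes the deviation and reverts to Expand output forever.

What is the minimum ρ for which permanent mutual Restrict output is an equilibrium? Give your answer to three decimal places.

0.630

Deviating for the 3 undetected periods gains 22−18 = 4 per period over cooperation, then loses 18−6 = 12 per period forever once punishment starts.
Gain: 4(1 + ρ + … + ρ^2); loss: 12·ρ^3/(1−ρ).
No profitable deviation ⇔ 4(1−ρ^3) ≤ 12·ρ^3, i.e. ρ^3 ≥ 4/(4+12) = 1/4.
Hence ρ ≥ (1/4)^(1/3) ≈ 0.630.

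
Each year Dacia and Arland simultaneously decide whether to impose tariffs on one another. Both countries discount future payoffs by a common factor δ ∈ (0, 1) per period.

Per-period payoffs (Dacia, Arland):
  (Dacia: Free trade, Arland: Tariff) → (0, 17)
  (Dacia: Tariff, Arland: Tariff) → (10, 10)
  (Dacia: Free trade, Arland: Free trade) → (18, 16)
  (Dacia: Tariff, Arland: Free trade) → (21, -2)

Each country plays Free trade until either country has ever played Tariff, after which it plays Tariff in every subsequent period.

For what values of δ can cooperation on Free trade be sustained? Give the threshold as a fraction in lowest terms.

Dacia: cooperation gives 18 each period; deviation gives 21 once then 10 forever.
  18/(1−δ) ≥ 21 + 10δ/(1−δ) ⇒ δ ≥ 3/11.
Arland: cooperation gives 16 each period; deviation gives 17 once then 10 forever.
  δ ≥ 1/7.
Both must hold, so the binding constraint is Dacia's: δ ≥ 3/11.

3/11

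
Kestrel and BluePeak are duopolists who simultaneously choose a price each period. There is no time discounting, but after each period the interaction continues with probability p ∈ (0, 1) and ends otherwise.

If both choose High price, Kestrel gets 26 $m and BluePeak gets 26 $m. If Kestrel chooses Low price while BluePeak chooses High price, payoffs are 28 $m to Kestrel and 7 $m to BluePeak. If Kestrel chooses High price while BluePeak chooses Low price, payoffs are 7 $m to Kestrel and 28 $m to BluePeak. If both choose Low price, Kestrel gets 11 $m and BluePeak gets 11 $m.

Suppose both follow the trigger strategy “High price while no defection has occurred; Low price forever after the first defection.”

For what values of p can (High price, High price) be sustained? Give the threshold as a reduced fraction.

With no time discounting, the continuation probability p plays the role of the discount factor.
Grim-trigger IC: 26/(1−p) ≥ 28 + 11p/(1−p) ⇒ p ≥ (28−26)/(28−11) = 2/17.

2/17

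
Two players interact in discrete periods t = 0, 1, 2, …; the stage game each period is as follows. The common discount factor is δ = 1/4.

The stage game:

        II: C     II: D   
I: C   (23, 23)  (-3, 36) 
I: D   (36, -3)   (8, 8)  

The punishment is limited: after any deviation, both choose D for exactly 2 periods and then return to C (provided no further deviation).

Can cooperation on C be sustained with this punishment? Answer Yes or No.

A one-shot deviation gives 36 now, then 8 for 2 periods, then back to 23.
Gain from deviating: (36−23) today; loss: (23−8) in each of the next 2 periods.
No-deviation condition: (23−8)(δ+…+δ^2) ≥ 36−23, i.e. δ+…+δ^2 ≥ 13/15.
At δ = 1/4: δ+…+δ^2 = 0.3125 < 0.8667.
So cooperation is not sustainable.

No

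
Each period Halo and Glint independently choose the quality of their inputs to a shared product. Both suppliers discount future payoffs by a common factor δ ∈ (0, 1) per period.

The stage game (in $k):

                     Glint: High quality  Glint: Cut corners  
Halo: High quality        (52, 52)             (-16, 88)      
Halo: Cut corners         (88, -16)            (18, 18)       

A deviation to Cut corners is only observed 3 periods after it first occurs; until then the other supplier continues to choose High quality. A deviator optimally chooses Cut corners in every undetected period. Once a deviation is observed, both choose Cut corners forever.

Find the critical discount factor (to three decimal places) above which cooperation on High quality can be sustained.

The best deviation is to choose Cut corners for all 3 undetected periods, earning 88 each, then 18 forever once detected.
Deviation value: 88(1−δ^3)/(1−δ) + 18δ^3/(1−δ); cooperation value: 52/(1−δ).
IC: 52 ≥ 88(1−δ^3) + 18δ^3 = 88 − 70δ^3.
So δ^3 ≥ 36/70 = 18/35, giving δ ≥ (18/35)^(1/3) ≈ 0.801.

0.801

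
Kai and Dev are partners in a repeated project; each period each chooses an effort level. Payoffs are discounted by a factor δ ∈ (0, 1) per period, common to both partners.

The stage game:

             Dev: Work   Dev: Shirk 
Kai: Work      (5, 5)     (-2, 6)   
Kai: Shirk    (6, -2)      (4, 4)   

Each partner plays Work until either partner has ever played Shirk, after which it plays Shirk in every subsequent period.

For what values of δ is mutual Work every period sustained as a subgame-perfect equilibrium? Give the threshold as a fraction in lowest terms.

1/2

Under grim trigger the critical discount factor is (T−C)/(T−P) with T = 6, C = 5, P = 4.
δ* = (6−5)/(6−4) = 1/2.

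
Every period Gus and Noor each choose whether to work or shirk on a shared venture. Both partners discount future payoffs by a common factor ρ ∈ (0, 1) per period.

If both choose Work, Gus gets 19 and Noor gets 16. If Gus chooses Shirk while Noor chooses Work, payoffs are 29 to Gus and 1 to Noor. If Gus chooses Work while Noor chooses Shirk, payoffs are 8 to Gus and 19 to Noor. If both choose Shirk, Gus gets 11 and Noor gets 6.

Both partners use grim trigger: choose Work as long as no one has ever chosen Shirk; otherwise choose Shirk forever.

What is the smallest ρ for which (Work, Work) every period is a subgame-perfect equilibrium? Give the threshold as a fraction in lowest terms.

5/9

Gus: cooperation gives 19 each period; deviation gives 29 once then 11 forever.
  19/(1−ρ) ≥ 29 + 11ρ/(1−ρ) ⇒ ρ ≥ 10/18 = 5/9.
Noor: cooperation gives 16 each period; deviation gives 19 once then 6 forever.
  ρ ≥ 3/13.
Both must hold, so the binding constraint is Gus's: ρ ≥ 5/9.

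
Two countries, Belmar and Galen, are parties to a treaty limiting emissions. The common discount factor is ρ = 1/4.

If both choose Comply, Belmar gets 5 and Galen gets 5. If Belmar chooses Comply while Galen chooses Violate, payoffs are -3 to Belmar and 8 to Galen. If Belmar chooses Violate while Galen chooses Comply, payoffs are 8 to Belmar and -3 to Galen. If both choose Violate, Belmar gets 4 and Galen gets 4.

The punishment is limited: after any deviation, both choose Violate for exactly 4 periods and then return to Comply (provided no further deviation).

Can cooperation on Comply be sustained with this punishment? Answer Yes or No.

IC: ρ+…+ρ^4 ≥ (8−5)/(5−4) = 3.
At ρ = 1/4: partial sum = 0.3320 < 3.0000. Cooperation not sustainable.

No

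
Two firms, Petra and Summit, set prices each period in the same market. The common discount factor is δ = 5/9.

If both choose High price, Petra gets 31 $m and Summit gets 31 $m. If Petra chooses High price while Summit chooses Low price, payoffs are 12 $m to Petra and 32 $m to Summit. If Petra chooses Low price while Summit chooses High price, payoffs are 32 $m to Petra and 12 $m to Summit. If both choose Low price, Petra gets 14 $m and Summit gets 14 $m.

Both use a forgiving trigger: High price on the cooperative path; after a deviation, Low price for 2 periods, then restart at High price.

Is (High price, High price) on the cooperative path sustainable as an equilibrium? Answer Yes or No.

Yes

IC: δ+…+δ^2 ≥ (32−31)/(31−14) = 1/17.
At δ = 5/9: partial sum = 0.8642 ≥ 0.0588. Cooperation sustainable.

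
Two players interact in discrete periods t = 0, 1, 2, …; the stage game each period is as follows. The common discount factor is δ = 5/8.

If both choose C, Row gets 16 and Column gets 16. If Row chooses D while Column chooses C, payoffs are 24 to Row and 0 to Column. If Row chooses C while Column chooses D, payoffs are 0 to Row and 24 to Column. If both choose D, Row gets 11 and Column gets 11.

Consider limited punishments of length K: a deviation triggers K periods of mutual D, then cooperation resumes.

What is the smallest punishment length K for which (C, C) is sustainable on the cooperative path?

7

Need Σ_{k=1}^{K} δ^k ≥ (24−16)/(16−11) = 1.6000 at δ = 5/8.
At K = 6 the sum is 1.5673 < 1.6000; at K = 7 it is 1.6046 ≥ 1.6000.
So the minimum punishment length is K = 7.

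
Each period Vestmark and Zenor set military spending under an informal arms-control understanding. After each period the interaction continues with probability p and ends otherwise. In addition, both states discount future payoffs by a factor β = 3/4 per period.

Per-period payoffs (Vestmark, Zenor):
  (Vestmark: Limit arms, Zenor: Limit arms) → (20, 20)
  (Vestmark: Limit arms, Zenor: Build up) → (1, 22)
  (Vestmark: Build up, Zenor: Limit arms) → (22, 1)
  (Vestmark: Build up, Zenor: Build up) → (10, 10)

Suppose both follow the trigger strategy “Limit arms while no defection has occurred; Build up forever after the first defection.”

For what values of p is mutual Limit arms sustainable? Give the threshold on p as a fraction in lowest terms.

With continuation probability p and discount β, the effective per-period discount factor is βp.
Grim-trigger IC: βp ≥ (22−20)/(22−10) = 1/6.
So p ≥ (1/6)/(3/4) = 2/9.

2/9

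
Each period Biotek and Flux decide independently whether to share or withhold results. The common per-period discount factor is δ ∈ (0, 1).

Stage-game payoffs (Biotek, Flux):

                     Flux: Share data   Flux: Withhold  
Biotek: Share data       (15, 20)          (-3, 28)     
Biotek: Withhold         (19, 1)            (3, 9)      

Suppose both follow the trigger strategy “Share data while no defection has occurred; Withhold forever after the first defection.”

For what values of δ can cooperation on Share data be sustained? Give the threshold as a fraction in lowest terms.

8/19

Biotek's threshold: (19−15)/(19−3) = 1/4.
Flux's threshold: (28−20)/(28−9) = 8/19.
1/4 < 8/19, so Flux binds and δ* = 8/19.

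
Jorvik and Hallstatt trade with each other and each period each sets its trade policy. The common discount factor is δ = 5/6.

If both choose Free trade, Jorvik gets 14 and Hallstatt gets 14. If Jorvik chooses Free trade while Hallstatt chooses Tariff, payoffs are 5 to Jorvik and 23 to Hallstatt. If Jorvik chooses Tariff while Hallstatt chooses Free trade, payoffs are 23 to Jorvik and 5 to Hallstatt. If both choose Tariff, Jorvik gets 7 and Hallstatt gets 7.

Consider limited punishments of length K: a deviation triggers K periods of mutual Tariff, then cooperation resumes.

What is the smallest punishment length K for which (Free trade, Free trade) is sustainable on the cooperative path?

Need Σ_{k=1}^{K} δ^k ≥ (23−14)/(14−7) = 1.2857 at δ = 5/6.
At K = 1 the sum is 0.8333 < 1.2857; at K = 2 it is 1.5278 ≥ 1.2857.
So the minimum punishment length is K = 2.

2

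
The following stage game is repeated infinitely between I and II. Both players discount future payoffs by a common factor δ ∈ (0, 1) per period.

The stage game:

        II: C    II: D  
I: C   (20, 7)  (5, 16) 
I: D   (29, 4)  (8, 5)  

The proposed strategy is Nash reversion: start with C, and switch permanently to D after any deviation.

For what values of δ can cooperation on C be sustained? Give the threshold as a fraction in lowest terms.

9/11

I's threshold: (29−20)/(29−8) = 3/7.
II's threshold: (16−7)/(16−5) = 9/11.
3/7 < 9/11, so II binds and δ* = 9/11.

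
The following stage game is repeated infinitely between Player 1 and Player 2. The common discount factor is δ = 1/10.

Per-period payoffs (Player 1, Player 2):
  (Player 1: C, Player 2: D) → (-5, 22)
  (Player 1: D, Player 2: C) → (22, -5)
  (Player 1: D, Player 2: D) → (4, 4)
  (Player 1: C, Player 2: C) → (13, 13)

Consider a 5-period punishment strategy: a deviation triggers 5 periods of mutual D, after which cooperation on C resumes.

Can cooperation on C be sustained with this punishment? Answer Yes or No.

IC: δ+…+δ^5 ≥ (22−13)/(13−4) = 1.
At δ = 1/10: partial sum = 0.1111 < 1.0000. Cooperation not sustainable.

No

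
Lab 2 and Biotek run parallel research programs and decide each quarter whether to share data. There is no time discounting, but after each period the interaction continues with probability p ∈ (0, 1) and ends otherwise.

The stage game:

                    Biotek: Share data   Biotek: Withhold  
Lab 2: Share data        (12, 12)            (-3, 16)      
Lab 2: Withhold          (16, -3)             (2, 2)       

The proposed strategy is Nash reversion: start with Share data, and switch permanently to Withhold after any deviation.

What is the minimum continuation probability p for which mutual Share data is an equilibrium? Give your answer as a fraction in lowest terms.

With no time discounting, the continuation probability p plays the role of the discount factor.
Grim-trigger IC: 12/(1−p) ≥ 16 + 2p/(1−p) ⇒ p ≥ (16−12)/(16−2) = 2/7.

2/7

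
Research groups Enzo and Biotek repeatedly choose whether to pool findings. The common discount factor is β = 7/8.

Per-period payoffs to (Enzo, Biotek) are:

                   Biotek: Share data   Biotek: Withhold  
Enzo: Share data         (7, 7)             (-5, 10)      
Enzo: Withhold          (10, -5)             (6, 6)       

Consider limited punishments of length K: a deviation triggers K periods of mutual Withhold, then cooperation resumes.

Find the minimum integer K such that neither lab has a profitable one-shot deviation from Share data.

5

IC: β(1−β^K)/(1−β) ≥ (10−7)/(7−6) = 3.
With β = 7/8: need 1 − β^K ≥ 3·(1−7/8)/(7/8), i.e. β^K ≤ 0.5714.
Since (7/8)^4 = 0.5862 and (7/8)^5 = 0.5129, the smallest such K is 5.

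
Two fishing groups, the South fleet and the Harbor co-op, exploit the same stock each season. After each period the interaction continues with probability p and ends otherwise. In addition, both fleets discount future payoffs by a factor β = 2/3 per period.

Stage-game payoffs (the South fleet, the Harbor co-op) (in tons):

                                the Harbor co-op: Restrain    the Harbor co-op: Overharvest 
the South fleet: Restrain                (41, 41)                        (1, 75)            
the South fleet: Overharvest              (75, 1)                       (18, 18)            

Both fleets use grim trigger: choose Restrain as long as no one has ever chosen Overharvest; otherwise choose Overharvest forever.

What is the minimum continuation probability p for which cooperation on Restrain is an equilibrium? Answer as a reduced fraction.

With continuation probability p and discount β, the effective per-period discount factor is βp.
Grim-trigger IC: βp ≥ (75−41)/(75−18) = 34/57.
So p ≥ (34/57)/(2/3) = 17/19.

17/19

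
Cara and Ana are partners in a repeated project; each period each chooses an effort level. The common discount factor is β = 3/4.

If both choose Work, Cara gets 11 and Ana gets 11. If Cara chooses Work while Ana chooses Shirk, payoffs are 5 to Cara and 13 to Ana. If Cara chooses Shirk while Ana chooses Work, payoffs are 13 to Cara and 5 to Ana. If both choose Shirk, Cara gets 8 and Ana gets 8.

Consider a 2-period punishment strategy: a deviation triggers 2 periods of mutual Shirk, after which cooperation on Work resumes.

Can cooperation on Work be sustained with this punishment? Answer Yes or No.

IC: β+…+β^2 ≥ (13−11)/(11−8) = 2/3.
At β = 3/4: partial sum = 1.3125 ≥ 0.6667. Cooperation sustainable.

Yes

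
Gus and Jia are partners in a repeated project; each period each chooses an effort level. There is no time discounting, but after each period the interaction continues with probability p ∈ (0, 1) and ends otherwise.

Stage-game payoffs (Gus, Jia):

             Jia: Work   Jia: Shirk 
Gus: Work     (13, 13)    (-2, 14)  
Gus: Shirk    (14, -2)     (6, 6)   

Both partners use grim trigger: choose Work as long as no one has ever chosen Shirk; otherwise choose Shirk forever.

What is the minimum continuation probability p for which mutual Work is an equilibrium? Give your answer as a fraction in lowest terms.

Expected cooperation value is 13 + p·13 + p²·13 + … = 13/(1−p); deviation gives 14 + p·6/(1−p).
13 ≥ 14(1−p) + 6p ⇒ 8p ≥ 1 ⇒ p ≥ 1/8.

1/8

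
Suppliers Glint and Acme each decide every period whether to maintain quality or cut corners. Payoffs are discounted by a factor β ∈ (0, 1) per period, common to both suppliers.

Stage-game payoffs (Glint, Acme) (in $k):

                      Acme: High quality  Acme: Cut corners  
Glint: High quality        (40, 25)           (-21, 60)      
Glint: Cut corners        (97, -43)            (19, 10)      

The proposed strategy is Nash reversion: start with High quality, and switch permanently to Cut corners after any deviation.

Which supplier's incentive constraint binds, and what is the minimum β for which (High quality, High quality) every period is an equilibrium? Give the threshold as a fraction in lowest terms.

Glint: cooperation gives 40 each period; deviation gives 97 once then 19 forever.
  40/(1−β) ≥ 97 + 19β/(1−β) ⇒ β ≥ 57/78 = 19/26.
Acme: cooperation gives 25 each period; deviation gives 60 once then 10 forever.
  β ≥ 35/50 = 7/10.
Both must hold, so the binding constraint is Glint's: β ≥ 19/26.

Glint; β ≥ 19/26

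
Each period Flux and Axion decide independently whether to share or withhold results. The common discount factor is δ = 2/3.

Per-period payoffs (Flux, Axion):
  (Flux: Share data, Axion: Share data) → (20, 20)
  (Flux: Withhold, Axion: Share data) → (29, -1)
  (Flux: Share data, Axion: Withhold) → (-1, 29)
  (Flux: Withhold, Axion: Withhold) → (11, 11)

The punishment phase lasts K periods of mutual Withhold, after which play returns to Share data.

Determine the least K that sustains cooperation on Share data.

2

Need Σ_{k=1}^{K} δ^k ≥ (29−20)/(20−11) = 1.0000 at δ = 2/3.
At K = 1 the sum is 0.6667 < 1.0000; at K = 2 it is 1.1111 ≥ 1.0000.
So the minimum punishment length is K = 2.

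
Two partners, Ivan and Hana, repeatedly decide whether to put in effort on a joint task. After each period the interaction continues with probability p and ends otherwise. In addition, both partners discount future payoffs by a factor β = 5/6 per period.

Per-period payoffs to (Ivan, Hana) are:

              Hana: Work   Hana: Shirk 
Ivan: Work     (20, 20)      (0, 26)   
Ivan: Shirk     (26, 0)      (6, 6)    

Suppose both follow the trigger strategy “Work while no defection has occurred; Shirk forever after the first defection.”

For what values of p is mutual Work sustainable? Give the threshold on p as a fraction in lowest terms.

9/25

With continuation probability p and discount β, the effective per-period discount factor is βp.
Grim-trigger IC: βp ≥ (26−20)/(26−6) = 3/10.
So p ≥ (3/10)/(5/6) = 9/25.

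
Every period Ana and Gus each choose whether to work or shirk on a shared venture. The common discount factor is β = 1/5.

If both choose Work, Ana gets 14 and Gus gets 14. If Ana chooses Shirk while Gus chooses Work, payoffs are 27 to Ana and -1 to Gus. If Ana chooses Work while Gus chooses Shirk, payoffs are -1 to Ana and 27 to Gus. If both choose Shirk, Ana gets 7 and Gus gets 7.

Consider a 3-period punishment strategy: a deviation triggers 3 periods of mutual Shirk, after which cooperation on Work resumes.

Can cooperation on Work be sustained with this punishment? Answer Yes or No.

No

IC: β+…+β^3 ≥ (27−14)/(14−7) = 13/7.
At β = 1/5: partial sum = 0.2480 < 1.8571. Cooperation not sustainable.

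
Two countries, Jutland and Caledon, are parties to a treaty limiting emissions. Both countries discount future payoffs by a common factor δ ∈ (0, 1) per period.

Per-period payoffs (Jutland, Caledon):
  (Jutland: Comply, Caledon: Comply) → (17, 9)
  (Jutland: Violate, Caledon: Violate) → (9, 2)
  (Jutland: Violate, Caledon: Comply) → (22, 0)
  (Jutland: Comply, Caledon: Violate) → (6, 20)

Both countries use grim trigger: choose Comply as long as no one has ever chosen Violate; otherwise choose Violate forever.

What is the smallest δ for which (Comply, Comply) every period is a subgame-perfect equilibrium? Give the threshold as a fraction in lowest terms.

11/18

Jutland: cooperation gives 17 each period; deviation gives 22 once then 9 forever.
  17/(1−δ) ≥ 22 + 9δ/(1−δ) ⇒ δ ≥ 5/13.
Caledon: cooperation gives 9 each period; deviation gives 20 once then 2 forever.
  δ ≥ 11/18.
Both must hold, so the binding constraint is Caledon's: δ ≥ 11/18.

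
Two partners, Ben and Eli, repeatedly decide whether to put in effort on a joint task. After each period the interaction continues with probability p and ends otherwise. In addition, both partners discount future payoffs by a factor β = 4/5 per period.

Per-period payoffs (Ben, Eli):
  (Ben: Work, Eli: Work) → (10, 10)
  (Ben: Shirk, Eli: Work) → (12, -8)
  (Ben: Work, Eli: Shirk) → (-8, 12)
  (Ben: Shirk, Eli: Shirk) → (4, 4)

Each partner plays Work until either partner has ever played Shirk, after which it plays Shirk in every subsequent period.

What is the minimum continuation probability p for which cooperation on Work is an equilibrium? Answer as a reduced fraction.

With continuation probability p and discount β, the effective per-period discount factor is βp.
Grim-trigger IC: βp ≥ (12−10)/(12−4) = 1/4.
So p ≥ (1/4)/(4/5) = 5/16.

5/16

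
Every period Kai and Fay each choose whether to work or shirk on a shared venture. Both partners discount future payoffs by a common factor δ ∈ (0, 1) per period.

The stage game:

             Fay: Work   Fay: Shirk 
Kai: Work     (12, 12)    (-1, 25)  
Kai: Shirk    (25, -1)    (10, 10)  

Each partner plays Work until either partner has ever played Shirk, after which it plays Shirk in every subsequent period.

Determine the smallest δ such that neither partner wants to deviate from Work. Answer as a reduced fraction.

13/15

Under grim trigger the critical discount factor is (T−C)/(T−P) with T = 25, C = 12, P = 10.
δ* = (25−12)/(25−10) = 13/15.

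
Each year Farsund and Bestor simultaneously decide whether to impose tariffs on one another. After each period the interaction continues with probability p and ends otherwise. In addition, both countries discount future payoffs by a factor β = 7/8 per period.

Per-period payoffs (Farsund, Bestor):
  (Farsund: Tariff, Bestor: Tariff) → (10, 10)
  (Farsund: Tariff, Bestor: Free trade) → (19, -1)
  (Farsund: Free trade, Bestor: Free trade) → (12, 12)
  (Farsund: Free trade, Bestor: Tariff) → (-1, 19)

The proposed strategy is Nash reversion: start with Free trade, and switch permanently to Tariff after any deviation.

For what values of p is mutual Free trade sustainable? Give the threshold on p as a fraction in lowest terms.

Expected continuation weight on next period's payoff is β·p = 7/8·p, which plays the role of the discount factor.
Cooperation requires 7/8·p ≥ (19−12)/(19−10) = 7/9, hence p ≥ 8/9.

8/9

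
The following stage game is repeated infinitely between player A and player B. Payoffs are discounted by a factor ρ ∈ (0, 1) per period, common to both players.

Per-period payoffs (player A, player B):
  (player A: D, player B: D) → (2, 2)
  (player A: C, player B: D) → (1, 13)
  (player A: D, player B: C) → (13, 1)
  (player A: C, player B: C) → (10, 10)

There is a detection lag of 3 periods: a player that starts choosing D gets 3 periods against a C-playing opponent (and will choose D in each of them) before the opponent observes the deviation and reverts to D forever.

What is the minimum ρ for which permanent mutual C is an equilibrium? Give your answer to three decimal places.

A deviator earns 13 for 3 periods, then 2 forever; cooperating earns 10 forever. Multiplying the IC by (1−ρ):
10 ≥ 13(1−ρ^3) + 2ρ^3, so 11·ρ^3 ≥ 3 and ρ^3 ≥ 3/11.
ρ ≥ (3/11)^(1/3) ≈ 0.648.

0.648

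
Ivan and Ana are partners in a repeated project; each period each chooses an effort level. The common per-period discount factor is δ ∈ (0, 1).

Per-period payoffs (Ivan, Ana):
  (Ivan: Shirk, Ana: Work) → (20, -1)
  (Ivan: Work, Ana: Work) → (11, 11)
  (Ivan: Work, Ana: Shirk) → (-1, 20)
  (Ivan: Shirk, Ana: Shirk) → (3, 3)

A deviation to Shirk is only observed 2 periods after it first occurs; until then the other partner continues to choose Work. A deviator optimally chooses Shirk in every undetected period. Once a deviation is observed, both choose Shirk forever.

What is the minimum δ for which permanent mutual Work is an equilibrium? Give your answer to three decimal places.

0.728

A deviator earns 20 for 2 periods, then 3 forever; cooperating earns 11 forever. Multiplying the IC by (1−δ):
11 ≥ 20(1−δ^2) + 3δ^2, so 17·δ^2 ≥ 9 and δ^2 ≥ 9/17.
δ ≥ (9/17)^(1/2) ≈ 0.728.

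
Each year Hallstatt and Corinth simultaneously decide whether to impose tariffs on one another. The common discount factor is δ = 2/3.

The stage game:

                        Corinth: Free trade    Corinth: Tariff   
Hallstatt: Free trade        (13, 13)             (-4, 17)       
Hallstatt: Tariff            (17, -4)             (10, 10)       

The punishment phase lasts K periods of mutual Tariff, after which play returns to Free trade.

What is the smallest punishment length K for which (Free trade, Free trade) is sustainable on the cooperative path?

3

Need Σ_{k=1}^{K} δ^k ≥ (17−13)/(13−10) = 1.3333 at δ = 2/3.
At K = 2 the sum is 1.1111 < 1.3333; at K = 3 it is 1.4074 ≥ 1.3333.
So the minimum punishment length is K = 3.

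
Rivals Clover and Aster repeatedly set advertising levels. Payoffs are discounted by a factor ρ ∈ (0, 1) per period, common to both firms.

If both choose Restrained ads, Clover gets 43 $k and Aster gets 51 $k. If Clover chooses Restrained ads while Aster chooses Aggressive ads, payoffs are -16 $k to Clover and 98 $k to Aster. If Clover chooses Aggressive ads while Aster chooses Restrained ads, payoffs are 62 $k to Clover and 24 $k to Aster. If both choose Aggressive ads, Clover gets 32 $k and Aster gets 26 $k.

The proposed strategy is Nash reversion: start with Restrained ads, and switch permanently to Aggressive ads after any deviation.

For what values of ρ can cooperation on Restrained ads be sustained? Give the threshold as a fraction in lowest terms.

47/72

Clover's threshold: (62−43)/(62−32) = 19/30.
Aster's threshold: (98−51)/(98−26) = 47/72.
19/30 < 47/72, so Aster binds and ρ* = 47/72.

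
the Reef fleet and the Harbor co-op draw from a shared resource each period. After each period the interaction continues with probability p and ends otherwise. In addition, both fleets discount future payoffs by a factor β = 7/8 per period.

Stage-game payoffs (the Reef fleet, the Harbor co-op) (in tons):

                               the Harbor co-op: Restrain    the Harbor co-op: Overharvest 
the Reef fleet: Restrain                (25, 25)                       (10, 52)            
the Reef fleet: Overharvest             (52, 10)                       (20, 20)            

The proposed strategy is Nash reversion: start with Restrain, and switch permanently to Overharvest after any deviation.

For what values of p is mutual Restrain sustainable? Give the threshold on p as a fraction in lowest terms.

27/28

With continuation probability p and discount β, the effective per-period discount factor is βp.
Grim-trigger IC: βp ≥ (52−25)/(52−20) = 27/32.
So p ≥ (27/32)/(7/8) = 27/28.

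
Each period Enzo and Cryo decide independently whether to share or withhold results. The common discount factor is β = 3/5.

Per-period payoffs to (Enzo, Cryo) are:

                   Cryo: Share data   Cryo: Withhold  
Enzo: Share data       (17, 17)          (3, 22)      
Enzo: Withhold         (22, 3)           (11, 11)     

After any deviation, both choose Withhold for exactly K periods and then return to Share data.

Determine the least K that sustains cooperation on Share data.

2

No profitable deviation requires (17−11)(β+…+β^K) ≥ 22−17, i.e. β+…+β^K ≥ 5/6 ≈ 0.8333.
With β = 3/5, the partial sums are K=1: 0.6000, K=2: 0.9600.
K = 2 is the first length at which the sum reaches 0.8333.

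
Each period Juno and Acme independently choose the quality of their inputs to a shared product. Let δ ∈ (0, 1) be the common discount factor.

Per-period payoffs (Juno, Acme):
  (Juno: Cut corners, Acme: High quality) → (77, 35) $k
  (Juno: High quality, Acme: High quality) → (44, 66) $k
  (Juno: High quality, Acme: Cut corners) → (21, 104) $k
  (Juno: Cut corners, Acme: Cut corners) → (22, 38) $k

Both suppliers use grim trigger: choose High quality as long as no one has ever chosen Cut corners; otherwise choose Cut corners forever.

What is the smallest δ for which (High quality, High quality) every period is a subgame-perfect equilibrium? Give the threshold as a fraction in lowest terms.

3/5

Juno: cooperation gives 44 each period; deviation gives 77 once then 22 forever.
  44/(1−δ) ≥ 77 + 22δ/(1−δ) ⇒ δ ≥ 33/55 = 3/5.
Acme: cooperation gives 66 each period; deviation gives 104 once then 38 forever.
  δ ≥ 38/66 = 19/33.
Both must hold, so the binding constraint is Juno's: δ ≥ 3/5.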